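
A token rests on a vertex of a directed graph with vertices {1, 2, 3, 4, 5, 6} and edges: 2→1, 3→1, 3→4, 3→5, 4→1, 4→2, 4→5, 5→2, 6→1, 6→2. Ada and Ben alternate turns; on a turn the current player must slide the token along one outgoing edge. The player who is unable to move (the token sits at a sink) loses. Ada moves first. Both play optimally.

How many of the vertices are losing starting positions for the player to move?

Use the standard recursion: the mover loses at a terminal position; elsewhere, the mover wins exactly when some move hands the opponent an L position.
Every edge goes from a vertex to one that appears earlier in the order 1, 2, 5, 4, 3, 6, so processing vertices in that order labels each vertex after all of its successors.
1: no outgoing edge → L
2: reaches L-position 1 → W
5: only reaches 2(W), which is W → L
4: reaches L-position 5 → W
3: reaches L-position 5 → W
6: reaches L-position 1 → W
The L vertices are 1, 5; that is 2 in all.

2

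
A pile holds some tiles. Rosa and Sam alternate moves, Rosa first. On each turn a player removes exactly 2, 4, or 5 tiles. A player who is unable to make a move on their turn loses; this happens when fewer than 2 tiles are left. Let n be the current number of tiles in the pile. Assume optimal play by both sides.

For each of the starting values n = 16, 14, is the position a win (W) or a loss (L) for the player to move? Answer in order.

16: W, 14: L

Build the W/L table. Terminal = L. A non-terminal position is W if it has a move to some L; otherwise it is L.
n=0: no move → L
n=1: no move → L
n=2: →0(L), so W
n=3: →1(L), so W
n=4: →0(L), so W
n=5: →1(L), so W
n=6: →1(L), so W
n=7: →5(W), 3(W), 2(W) — all W, so L
n=8: →6(W), 4(W), 3(W) — all W, so L
n=9: →7(L), so W
n=10: →8(L), so W
n=11: →7(L), so W
n=12: →8(L), so W
n=13: →8(L), so W
n=14: →12(W), 10(W), 9(W) — all W, so L
n=15: →13(W), 11(W), 10(W) — all W, so L
n=16: →14(L), so W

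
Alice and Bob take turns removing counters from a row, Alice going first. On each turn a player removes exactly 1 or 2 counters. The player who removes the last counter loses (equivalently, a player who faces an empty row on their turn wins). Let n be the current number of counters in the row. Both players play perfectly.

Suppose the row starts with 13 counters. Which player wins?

Compute win/loss labels from the base case upward. A position with no move is W. Any other position is W if it can reach an L in one move, else L.
n=0: no move; the opponent has just taken the last counter and therefore loses → W
n=1: only reaches 0(W), which is W → L
n=2: reaches L-position 1 → W
n=3: reaches L-position 1 → W
n=4: only reaches 3(W), 2(W), all W → L
n=5: reaches L-position 4 → W
n=6: reaches L-position 4 → W
n=7: only reaches 6(W), 5(W), all W → L
n=8: reaches L-position 7 → W
n=9: reaches L-position 7 → W
n=10: only reaches 9(W), 8(W), all W → L
n=11: reaches L-position 10 → W
n=12: reaches L-position 10 → W
n=13: only reaches 12(W), 11(W), all W → L
The starting position 13 is L: whatever Alice does, the opponent receives a W position.

Bob wins.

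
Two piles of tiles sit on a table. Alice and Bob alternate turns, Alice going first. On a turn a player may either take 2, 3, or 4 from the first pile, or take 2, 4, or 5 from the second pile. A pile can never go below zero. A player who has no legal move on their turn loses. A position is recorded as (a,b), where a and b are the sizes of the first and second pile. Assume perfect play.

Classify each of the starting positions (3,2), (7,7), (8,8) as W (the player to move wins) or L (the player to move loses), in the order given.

(3,2): L, (7,7): L, (8,8): W

Compute win/loss labels from the base case upward. A position with no move is L. Any other position is W if it can reach an L in one move, else L.
No move ever increases a pile, so every position that can arise here has a ≤ 8 and b ≤ 8; it is enough to label the cells with 0 ≤ a ≤ 8 and 0 ≤ b ≤ 8.
Every move lowers a or b (never raises either), so fill the grid row by row in increasing a, and left to right within a row: each cell's successors are then already labelled.
      b=0  b=1  b=2  b=3  b=4  b=5  b=6  b=7  b=8
a=0:    L    L    W    W    W    W    W    L    L
a=1:    L    L    W    W    W    W    W    L    L
a=2:    W    W    L    L    W    W    W    W    W
a=3:    W    W    L    L    W    W    W    W    W
a=4:    W    W    W    W    L    L    W    W    W
a=5:    W    W    W    W    L    L    W    W    W
a=6:    L    L    W    W    W    W    W    L    L
a=7:    L    L    W    W    W    W    W    L    L
a=8:    W    W    L    L    W    W    W    W    W
Cells with no legal move (terminal, hence L): (0,0), (0,1), (1,0), (1,1).
The remaining L cells, each justified by listing all of its moves:
(0,7): only reaches (0,5)(W), (0,3)(W), (0,2)(W), all W → L
(0,8): only reaches (0,6)(W), (0,4)(W), (0,3)(W), all W → L
(1,7): only reaches (1,5)(W), (1,3)(W), (1,2)(W), all W → L
(1,8): only reaches (1,6)(W), (1,4)(W), (1,3)(W), all W → L
(2,2): only reaches (0,2)(W), (2,0)(W), all W → L
(2,3): only reaches (0,3)(W), (2,1)(W), all W → L
(3,2): only reaches (1,2)(W), (0,2)(W), (3,0)(W), all W → L
(3,3): only reaches (1,3)(W), (0,3)(W), (3,1)(W), all W → L
(4,4): only reaches (2,4)(W), (1,4)(W), (0,4)(W), (4,2)(W), (4,0)(W), all W → L
(4,5): only reaches (2,5)(W), (1,5)(W), (0,5)(W), (4,3)(W), (4,1)(W), (4,0)(W), all W → L
(5,4): only reaches (3,4)(W), (2,4)(W), (1,4)(W), (5,2)(W), (5,0)(W), all W → L
(5,5): only reaches (3,5)(W), (2,5)(W), (1,5)(W), (5,3)(W), (5,1)(W), (5,0)(W), all W → L
(6,0): only reaches (4,0)(W), (3,0)(W), (2,0)(W), all W → L
(6,1): only reaches (4,1)(W), (3,1)(W), (2,1)(W), all W → L
(6,7): only reaches (4,7)(W), (3,7)(W), (2,7)(W), (6,5)(W), (6,3)(W), (6,2)(W), all W → L
(6,8): only reaches (4,8)(W), (3,8)(W), (2,8)(W), (6,6)(W), (6,4)(W), (6,3)(W), all W → L
(7,0): only reaches (5,0)(W), (4,0)(W), (3,0)(W), all W → L
(7,1): only reaches (5,1)(W), (4,1)(W), (3,1)(W), all W → L
(7,7): only reaches (5,7)(W), (4,7)(W), (3,7)(W), (7,5)(W), (7,3)(W), (7,2)(W), all W → L
(7,8): only reaches (5,8)(W), (4,8)(W), (3,8)(W), (7,6)(W), (7,4)(W), (7,3)(W), all W → L
(8,2): only reaches (6,2)(W), (5,2)(W), (4,2)(W), (8,0)(W), all W → L
(8,3): only reaches (6,3)(W), (5,3)(W), (4,3)(W), (8,1)(W), all W → L
Every other cell has at least one move into one of the L cells above, so it is W.
(3,2): one of the L cells justified above, so L
(7,7): one of the L cells justified above, so L
(8,8): the move to (6,8) reaches an L cell, so W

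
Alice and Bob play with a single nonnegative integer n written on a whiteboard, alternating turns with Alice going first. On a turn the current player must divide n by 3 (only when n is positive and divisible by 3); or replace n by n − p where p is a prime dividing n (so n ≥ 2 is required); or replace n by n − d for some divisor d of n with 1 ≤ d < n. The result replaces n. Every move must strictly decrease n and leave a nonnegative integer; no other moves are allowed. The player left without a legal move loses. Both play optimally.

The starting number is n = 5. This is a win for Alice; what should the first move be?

Classify positions by backward induction: terminal positions (no move available) are L. From any other position, the mover wins iff some move reaches an L.
n=0: no move → L
n=1: no move → L
n=2: can move to 0, which is L ⇒ W
n=3: can move to 0, which is L ⇒ W
n=4: moves to 2(W), 3(W); every one is W ⇒ L
n=5: can move to 0, which is L ⇒ W
From 5, the L positions reachable in one move are: 0, 4. Any move reaching one of these is winning.

Move to 0.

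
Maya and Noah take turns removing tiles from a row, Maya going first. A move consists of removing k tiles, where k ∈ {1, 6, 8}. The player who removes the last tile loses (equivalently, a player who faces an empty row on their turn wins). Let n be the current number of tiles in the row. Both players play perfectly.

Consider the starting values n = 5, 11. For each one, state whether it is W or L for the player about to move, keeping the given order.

5: L, 11: W

Label each position W (a win for the player to move) or L (a loss). A position with no legal move is W; any other position is W exactly when some move reaches an L, and L when every move reaches a W.
n=0: no move; the opponent has just taken the last tile and therefore loses → W
n=1: →0(W) only, which is W, so L
n=2: →1(L), so W
n=3: →2(W) only, which is W, so L
n=4: →3(L), so W
n=5: →4(W) only, which is W, so L
n=6: →5(L), so W
n=7: →1(L), so W
n=8: →7(W), 2(W), 0(W) — all W, so L
n=9: →8(L), so W
n=10: →9(W), 4(W), 2(W) — all W, so L
n=11: →10(L), so W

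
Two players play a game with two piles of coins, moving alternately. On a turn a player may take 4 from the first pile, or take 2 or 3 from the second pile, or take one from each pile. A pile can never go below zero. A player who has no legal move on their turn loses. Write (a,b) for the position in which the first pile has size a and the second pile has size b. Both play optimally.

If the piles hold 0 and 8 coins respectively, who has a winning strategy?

The first player wins.

Use the standard recursion: the mover loses at a terminal position; elsewhere, the mover wins exactly when some move hands the opponent an L position.
No move ever increases a pile, so every position that can arise here has a ≤ 0 and b ≤ 8; it is enough to label the cells with 0 ≤ a ≤ 0 and 0 ≤ b ≤ 8.
Every move lowers a or b (never raises either), so fill the grid row by row in increasing a, and left to right within a row: each cell's successors are then already labelled.
      b=0  b=1  b=2  b=3  b=4  b=5  b=6  b=7  b=8
a=0:    L    L    W    W    W    L    L    W    W
Cells with no legal move (terminal, hence L): (0,0), (0,1).
The remaining L cells, each justified by listing all of its moves:
(0,5): L (options (0,3)(W), (0,2)(W) are all W)
(0,6): L (options (0,4)(W), (0,3)(W) are all W)
Every other cell has at least one move into one of the L cells above, so it is W.
The starting position (0,8) is W: the player to move should move to (0,6), handing over an L position.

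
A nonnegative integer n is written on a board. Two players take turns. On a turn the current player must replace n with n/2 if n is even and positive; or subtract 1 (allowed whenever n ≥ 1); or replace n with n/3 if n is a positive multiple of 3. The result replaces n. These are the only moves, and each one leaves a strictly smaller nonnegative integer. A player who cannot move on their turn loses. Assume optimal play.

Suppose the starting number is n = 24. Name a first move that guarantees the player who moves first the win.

Use the standard recursion: the mover loses at a terminal position; elsewhere, the mover wins exactly when some move hands the opponent an L position.
n=0: no move → L
n=1: reaches L-position 0 → W
n=2: only reaches 1(W), which is W → L
n=3: reaches L-position 2 → W
n=4: reaches L-position 2 → W
n=5: only reaches 4(W), which is W → L
n=6: reaches L-position 2 → W
n=7: only reaches 6(W), which is W → L
n=8: reaches L-position 7 → W
n=9: only reaches 3(W), 8(W), all W → L
n=10: reaches L-position 5 → W
n=11: only reaches 10(W), which is W → L
n=12: reaches L-position 11 → W
n=13: only reaches 12(W), which is W → L
n=14: reaches L-position 7 → W
n=15: reaches L-position 5 → W
n=16: only reaches 8(W), 15(W), all W → L
n=17: reaches L-position 16 → W
n=18: reaches L-position 9 → W
n=19: only reaches 18(W), which is W → L
n=20: reaches L-position 19 → W
n=21: reaches L-position 7 → W
n=22: reaches L-position 11 → W
n=23: only reaches 22(W), which is W → L
n=24: reaches L-position 23 → W
From 24, the L positions reachable in one move are: 23.

Move to 23.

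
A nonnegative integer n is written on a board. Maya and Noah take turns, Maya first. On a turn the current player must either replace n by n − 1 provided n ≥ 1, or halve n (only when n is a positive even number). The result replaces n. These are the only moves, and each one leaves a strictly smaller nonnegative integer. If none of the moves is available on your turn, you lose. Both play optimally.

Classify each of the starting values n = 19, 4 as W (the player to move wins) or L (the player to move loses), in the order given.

19: L, 4: W

Use the standard recursion: the mover loses at a terminal position; elsewhere, the mover wins exactly when some move hands the opponent an L position.
n=0: no move → L
n=1: →0(L), so W
n=2: →1(W) only, which is W, so L
n=3: →2(L), so W
n=4: →2(L), so W
n=5: →4(W) only, which is W, so L
n=6: →5(L), so W
n=7: →6(W) only, which is W, so L
n=8: →7(L), so W
n=9: →8(W) only, which is W, so L
n=10: →5(L), so W
n=11: →10(W) only, which is W, so L
n=12: →11(L), so W
n=13: →12(W) only, which is W, so L
n=14: →7(L), so W
n=15: →14(W) only, which is W, so L
n=16: →15(L), so W
n=17: →16(W) only, which is W, so L
n=18: →9(L), so W
n=19: →18(W) only, which is W, so L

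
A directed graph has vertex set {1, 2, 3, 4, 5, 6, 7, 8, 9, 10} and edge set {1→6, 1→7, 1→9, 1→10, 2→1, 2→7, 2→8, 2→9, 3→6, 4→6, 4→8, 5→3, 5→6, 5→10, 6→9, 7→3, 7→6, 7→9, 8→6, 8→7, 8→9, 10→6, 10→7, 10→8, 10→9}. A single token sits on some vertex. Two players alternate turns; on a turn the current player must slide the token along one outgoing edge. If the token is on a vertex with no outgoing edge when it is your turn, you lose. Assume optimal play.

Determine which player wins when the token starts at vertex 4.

The second player wins.

Compute win/loss labels from the base case upward. A position with no move is L. Any other position is W if it can reach an L in one move, else L.
Every edge goes from a vertex to one that appears earlier in the order 9, 6, 3, 7, 8, 10, 4, 5, 1, 2, so processing vertices in that order labels each vertex after all of its successors.
9: no outgoing edge → L
6: can move to 9, which is L ⇒ W
3: the only move is to 6(W), a W ⇒ L
7: can move to 3, which is L ⇒ W
8: can move to 9, which is L ⇒ W
10: can move to 9, which is L ⇒ W
4: moves to 8(W), 6(W); every one is W ⇒ L
5: can move to 3, which is L ⇒ W
1: can move to 9, which is L ⇒ W
2: can move to 9, which is L ⇒ W
Every move from 4 reaches a W position, so the mover loses.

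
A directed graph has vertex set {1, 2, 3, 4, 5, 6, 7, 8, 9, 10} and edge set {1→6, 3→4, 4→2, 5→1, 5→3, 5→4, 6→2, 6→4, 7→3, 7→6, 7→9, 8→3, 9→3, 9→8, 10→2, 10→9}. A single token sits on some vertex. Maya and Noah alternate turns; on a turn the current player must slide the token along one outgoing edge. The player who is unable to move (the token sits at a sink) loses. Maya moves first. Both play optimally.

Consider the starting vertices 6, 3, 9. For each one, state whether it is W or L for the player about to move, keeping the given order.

6: W, 3: L, 9: W

Compute win/loss labels from the base case upward. A position with no move is L. Any other position is W if it can reach an L in one move, else L.
Every edge goes from a vertex to one that appears earlier in the order 2, 4, 6, 3, 8, 1, 5, 9, 10, 7, so processing vertices in that order labels each vertex after all of its successors.
2: no outgoing edge → L
4: W (go to 2, an L position)
6: W (go to 2, an L position)
3: L (sole option 4(W) is W)
8: W (go to 3, an L position)
1: L (sole option 6(W) is W)
5: W (go to 1, an L position)
9: W (go to 3, an L position)
10: W (go to 2, an L position)
7: W (go to 3, an L position)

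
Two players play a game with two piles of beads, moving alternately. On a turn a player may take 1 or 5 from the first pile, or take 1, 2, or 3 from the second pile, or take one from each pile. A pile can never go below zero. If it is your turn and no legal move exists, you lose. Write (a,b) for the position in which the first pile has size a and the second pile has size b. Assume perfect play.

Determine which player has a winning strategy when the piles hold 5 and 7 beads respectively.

Work bottom-up. With no move the player to move loses. Otherwise the position is W if at least one move leads to an L position for the opponent, and L if every move leads to a W.
No move ever increases a pile, so every position that can arise here has a ≤ 5 and b ≤ 7; it is enough to label the cells with 0 ≤ a ≤ 5 and 0 ≤ b ≤ 7.
Every move lowers a or b (never raises either), so fill the grid row by row in increasing a, and left to right within a row: each cell's successors are then already labelled.
      b=0  b=1  b=2  b=3  b=4  b=5  b=6  b=7
a=0:    L    W    W    W    L    W    W    W
a=1:    W    W    L    W    W    W    L    W
a=2:    L    W    W    W    L    W    W    W
a=3:    W    W    L    W    W    W    L    W
a=4:    L    W    W    W    L    W    W    W
a=5:    W    W    L    W    W    W    L    W
Cells with no legal move (terminal, hence L): (0,0).
The remaining L cells, each justified by listing all of its moves:
(0,4): only reaches (0,3)(W), (0,2)(W), (0,1)(W), all W → L
(1,2): only reaches (0,2)(W), (1,1)(W), (1,0)(W), (0,1)(W), all W → L
(1,6): only reaches (0,6)(W), (1,5)(W), (1,4)(W), (1,3)(W), (0,5)(W), all W → L
(2,0): only reaches (1,0)(W), which is W → L
(2,4): only reaches (1,4)(W), (2,3)(W), (2,2)(W), (2,1)(W), (1,3)(W), all W → L
(3,2): only reaches (2,2)(W), (3,1)(W), (3,0)(W), (2,1)(W), all W → L
(3,6): only reaches (2,6)(W), (3,5)(W), (3,4)(W), (3,3)(W), (2,5)(W), all W → L
(4,0): only reaches (3,0)(W), which is W → L
(4,4): only reaches (3,4)(W), (4,3)(W), (4,2)(W), (4,1)(W), (3,3)(W), all W → L
(5,2): only reaches (4,2)(W), (0,2)(W), (5,1)(W), (5,0)(W), (4,1)(W), all W → L
(5,6): only reaches (4,6)(W), (0,6)(W), (5,5)(W), (5,4)(W), (5,3)(W), (4,5)(W), all W → L
Every other cell has at least one move into one of the L cells above, so it is W.
From (5,7) the player to move can move to (5,6), reaching an L position.

The first player wins.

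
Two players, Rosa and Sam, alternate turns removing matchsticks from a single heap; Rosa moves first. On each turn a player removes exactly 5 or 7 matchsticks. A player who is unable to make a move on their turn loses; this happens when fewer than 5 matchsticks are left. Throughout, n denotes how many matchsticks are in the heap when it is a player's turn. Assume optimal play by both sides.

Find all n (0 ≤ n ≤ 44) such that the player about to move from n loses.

0, 1, 2, 3, 4, 12, 13, 14, 15, 16, 24, 25, 26, 27, 28, 36, 37, 38, 39, 40

Label each position W (a win for the player to move) or L (a loss). A position with no legal move is L; any other position is W exactly when some move reaches an L, and L when every move reaches a W.
n=0: no move → L
n=1: no move → L
n=2: no move → L
n=3: no move → L
n=4: no move → L
n=5: can move to 0, which is L ⇒ W
n=6: can move to 1, which is L ⇒ W
n=7: can move to 2, which is L ⇒ W
n=8: can move to 3, which is L ⇒ W
n=9: can move to 4, which is L ⇒ W
n=10: can move to 3, which is L ⇒ W
n=11: can move to 4, which is L ⇒ W
n=12: moves to 7(W), 5(W); every one is W ⇒ L
n=13: moves to 8(W), 6(W); every one is W ⇒ L
n=14: moves to 9(W), 7(W); every one is W ⇒ L
n=15: moves to 10(W), 8(W); every one is W ⇒ L
n=16: moves to 11(W), 9(W); every one is W ⇒ L
n=17: can move to 12, which is L ⇒ W
n=18: can move to 13, which is L ⇒ W
n=19: can move to 14, which is L ⇒ W
n=20: can move to 15, which is L ⇒ W
n=21: can move to 16, which is L ⇒ W
n=22: can move to 15, which is L ⇒ W
n=23: can move to 16, which is L ⇒ W
n=24: moves to 19(W), 17(W); every one is W ⇒ L
n=25: moves to 20(W), 18(W); every one is W ⇒ L
n=26: moves to 21(W), 19(W); every one is W ⇒ L
n=27: moves to 22(W), 20(W); every one is W ⇒ L
n=28: moves to 23(W), 21(W); every one is W ⇒ L
n=29: can move to 24, which is L ⇒ W
n=30: can move to 25, which is L ⇒ W
n=31: can move to 26, which is L ⇒ W
n=32: can move to 27, which is L ⇒ W
n=33: can move to 28, which is L ⇒ W
n=34: can move to 27, which is L ⇒ W
n=35: can move to 28, which is L ⇒ W
n=36: moves to 31(W), 29(W); every one is W ⇒ L
n=37: moves to 32(W), 30(W); every one is W ⇒ L
n=38: moves to 33(W), 31(W); every one is W ⇒ L
n=39: moves to 34(W), 32(W); every one is W ⇒ L
n=40: moves to 35(W), 33(W); every one is W ⇒ L
n=41: can move to 36, which is L ⇒ W
n=42: can move to 37, which is L ⇒ W
n=43: can move to 38, which is L ⇒ W
n=44: can move to 39, which is L ⇒ W
Reading off the rows marked L gives the requested list; there are 20 such values of n.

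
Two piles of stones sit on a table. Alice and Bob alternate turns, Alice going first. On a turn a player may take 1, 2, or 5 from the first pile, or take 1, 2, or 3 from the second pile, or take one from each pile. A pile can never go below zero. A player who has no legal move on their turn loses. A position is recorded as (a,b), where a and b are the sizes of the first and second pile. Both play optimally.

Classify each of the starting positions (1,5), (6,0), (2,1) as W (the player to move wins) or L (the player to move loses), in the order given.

Compute win/loss labels from the base case upward. A position with no move is L. Any other position is W if it can reach an L in one move, else L.
No move ever increases a pile, so every position that can arise here has a ≤ 6 and b ≤ 5; it is enough to label the cells with 0 ≤ a ≤ 6 and 0 ≤ b ≤ 5.
Every move lowers a or b (never raises either), so fill the grid row by row in increasing a, and left to right within a row: each cell's successors are then already labelled.
      b=0  b=1  b=2  b=3  b=4  b=5
a=0:    L    W    W    W    L    W
a=1:    W    W    L    W    W    W
a=2:    W    L    W    W    W    L
a=3:    L    W    W    W    L    W
a=4:    W    W    L    W    W    W
a=5:    W    L    W    W    W    L
a=6:    L    W    W    W    L    W
Cells with no legal move (terminal, hence L): (0,0).
The remaining L cells, each justified by listing all of its moves:
(0,4): →(0,3)(W), (0,2)(W), (0,1)(W) — all W, so L
(1,2): →(0,2)(W), (1,1)(W), (1,0)(W), (0,1)(W) — all W, so L
(2,1): →(1,1)(W), (0,1)(W), (2,0)(W), (1,0)(W) — all W, so L
(2,5): →(1,5)(W), (0,5)(W), (2,4)(W), (2,3)(W), (2,2)(W), (1,4)(W) — all W, so L
(3,0): →(2,0)(W), (1,0)(W) — all W, so L
(3,4): →(2,4)(W), (1,4)(W), (3,3)(W), (3,2)(W), (3,1)(W), (2,3)(W) — all W, so L
(4,2): →(3,2)(W), (2,2)(W), (4,1)(W), (4,0)(W), (3,1)(W) — all W, so L
(5,1): →(4,1)(W), (3,1)(W), (0,1)(W), (5,0)(W), (4,0)(W) — all W, so L
(5,5): →(4,5)(W), (3,5)(W), (0,5)(W), (5,4)(W), (5,3)(W), (5,2)(W), (4,4)(W) — all W, so L
(6,0): →(5,0)(W), (4,0)(W), (1,0)(W) — all W, so L
(6,4): →(5,4)(W), (4,4)(W), (1,4)(W), (6,3)(W), (6,2)(W), (6,1)(W), (5,3)(W) — all W, so L
Every other cell has at least one move into one of the L cells above, so it is W.
(1,5): the move to (1,2) reaches an L cell, so W
(6,0): one of the L cells justified above, so L
(2,1): one of the L cells justified above, so L

(1,5): W, (6,0): L, (2,1): L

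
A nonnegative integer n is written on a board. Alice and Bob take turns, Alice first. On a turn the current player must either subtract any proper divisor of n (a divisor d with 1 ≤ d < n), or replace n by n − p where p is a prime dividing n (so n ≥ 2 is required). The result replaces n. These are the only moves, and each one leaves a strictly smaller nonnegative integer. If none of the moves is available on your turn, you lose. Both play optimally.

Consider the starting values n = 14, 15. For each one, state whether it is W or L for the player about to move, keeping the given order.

Positions with no move are L. A position that does have a move is losing for the player to move precisely when every available move leads to a winning position for the opponent. Fill in the labels:
n=0: no move → L
n=1: no move → L
n=2: W (go to 0, an L position)
n=3: W (go to 0, an L position)
n=4: L (options 2(W), 3(W) are all W)
n=5: W (go to 0, an L position)
n=6: W (go to 4, an L position)
n=7: W (go to 0, an L position)
n=8: W (go to 4, an L position)
n=9: L (options 6(W), 8(W) are all W)
n=10: W (go to 9, an L position)
n=11: W (go to 0, an L position)
n=12: W (go to 9, an L position)
n=13: W (go to 0, an L position)
n=14: L (options 7(W), 12(W), 13(W) are all W)
n=15: W (go to 14, an L position)

14: L, 15: W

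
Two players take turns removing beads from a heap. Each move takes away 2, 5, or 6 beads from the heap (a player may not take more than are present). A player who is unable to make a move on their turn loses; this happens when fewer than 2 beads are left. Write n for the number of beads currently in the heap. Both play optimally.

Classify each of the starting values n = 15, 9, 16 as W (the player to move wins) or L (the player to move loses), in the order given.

15: L, 9: W, 16: W

Work bottom-up. With no move the player to move loses. Otherwise the position is W if at least one move leads to an L position for the opponent, and L if every move leads to a W.
n=0: no move → L
n=1: no move → L
n=2: can move to 0, which is L ⇒ W
n=3: can move to 1, which is L ⇒ W
n=4: the only move is to 2(W), a W ⇒ L
n=5: can move to 0, which is L ⇒ W
n=6: can move to 4, which is L ⇒ W
n=7: can move to 1, which is L ⇒ W
n=8: moves to 6(W), 3(W), 2(W); every one is W ⇒ L
n=9: can move to 4, which is L ⇒ W
n=10: can move to 8, which is L ⇒ W
n=11: moves to 9(W), 6(W), 5(W); every one is W ⇒ L
n=12: moves to 10(W), 7(W), 6(W); every one is W ⇒ L
n=13: can move to 11, which is L ⇒ W
n=14: can move to 12, which is L ⇒ W
n=15: moves to 13(W), 10(W), 9(W); every one is W ⇒ L
n=16: can move to 11, which is L ⇒ W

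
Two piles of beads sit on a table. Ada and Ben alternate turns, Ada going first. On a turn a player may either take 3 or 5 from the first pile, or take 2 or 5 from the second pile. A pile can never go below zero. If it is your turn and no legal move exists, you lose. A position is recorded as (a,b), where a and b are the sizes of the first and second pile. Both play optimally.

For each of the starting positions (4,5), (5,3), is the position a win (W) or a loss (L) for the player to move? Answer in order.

Positions with no move are L. A position that does have a move is losing for the player to move precisely when every available move leads to a winning position for the opponent. Fill in the labels:
No move ever increases a pile, so every position that can arise here has a ≤ 5 and b ≤ 5; it is enough to label the cells with 0 ≤ a ≤ 5 and 0 ≤ b ≤ 5.
Every move lowers a or b (never raises either), so fill the grid row by row in increasing a, and left to right within a row: each cell's successors are then already labelled.
      b=0  b=1  b=2  b=3  b=4  b=5
a=0:    L    L    W    W    L    W
a=1:    L    L    W    W    L    W
a=2:    L    L    W    W    L    W
a=3:    W    W    L    L    W    W
a=4:    W    W    L    L    W    W
a=5:    W    W    L    L    W    W
Cells with no legal move (terminal, hence L): (0,0), (0,1), (1,0), (1,1), (2,0), (2,1).
The remaining L cells, each justified by listing all of its moves:
(0,4): only reaches (0,2)(W), which is W → L
(1,4): only reaches (1,2)(W), which is W → L
(2,4): only reaches (2,2)(W), which is W → L
(3,2): only reaches (0,2)(W), (3,0)(W), all W → L
(3,3): only reaches (0,3)(W), (3,1)(W), all W → L
(4,2): only reaches (1,2)(W), (4,0)(W), all W → L
(4,3): only reaches (1,3)(W), (4,1)(W), all W → L
(5,2): only reaches (2,2)(W), (0,2)(W), (5,0)(W), all W → L
(5,3): only reaches (2,3)(W), (0,3)(W), (5,1)(W), all W → L
Every other cell has at least one move into one of the L cells above, so it is W.
(4,5): the move to (4,3) reaches an L cell, so W
(5,3): one of the L cells justified above, so L

(4,5): W, (5,3): L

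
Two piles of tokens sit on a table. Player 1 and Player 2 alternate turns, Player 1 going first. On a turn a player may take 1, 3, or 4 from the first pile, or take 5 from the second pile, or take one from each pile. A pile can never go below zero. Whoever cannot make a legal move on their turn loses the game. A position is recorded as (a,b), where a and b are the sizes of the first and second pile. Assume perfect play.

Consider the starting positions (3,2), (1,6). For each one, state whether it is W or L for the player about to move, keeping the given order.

(3,2): W, (1,6): L

Label each position W (a win for the player to move) or L (a loss). A position with no legal move is L; any other position is W exactly when some move reaches an L, and L when every move reaches a W.
No move ever increases a pile, so every position that can arise here has a ≤ 3 and b ≤ 6; it is enough to label the cells with 0 ≤ a ≤ 3 and 0 ≤ b ≤ 6.
Every move lowers a or b (never raises either), so fill the grid row by row in increasing a, and left to right within a row: each cell's successors are then already labelled.
      b=0  b=1  b=2  b=3  b=4  b=5  b=6
a=0:    L    L    L    L    L    W    W
a=1:    W    W    W    W    W    W    L
a=2:    L    L    L    L    L    W    W
a=3:    W    W    W    W    W    W    L
Cells with no legal move (terminal, hence L): (0,0), (0,1), (0,2), (0,3), (0,4).
The remaining L cells, each justified by listing all of its moves:
(1,6): L (options (0,6)(W), (1,1)(W), (0,5)(W) are all W)
(2,0): L (sole option (1,0)(W) is W)
(2,1): L (options (1,1)(W), (1,0)(W) are all W)
(2,2): L (options (1,2)(W), (1,1)(W) are all W)
(2,3): L (options (1,3)(W), (1,2)(W) are all W)
(2,4): L (options (1,4)(W), (1,3)(W) are all W)
(3,6): L (options (2,6)(W), (0,6)(W), (3,1)(W), (2,5)(W) are all W)
Every other cell has at least one move into one of the L cells above, so it is W.
(3,2): the move to (2,2) reaches an L cell, so W
(1,6): one of the L cells justified above, so L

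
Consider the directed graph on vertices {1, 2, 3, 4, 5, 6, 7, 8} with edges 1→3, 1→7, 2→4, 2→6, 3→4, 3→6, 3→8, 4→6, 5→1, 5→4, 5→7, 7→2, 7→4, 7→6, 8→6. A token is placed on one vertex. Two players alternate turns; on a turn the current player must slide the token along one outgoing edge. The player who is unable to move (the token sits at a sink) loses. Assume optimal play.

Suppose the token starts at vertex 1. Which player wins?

The second player wins.

Build the W/L table. Terminal = L. A non-terminal position is W if it has a move to some L; otherwise it is L.
Every edge goes from a vertex to one that appears earlier in the order 6, 4, 2, 7, 8, 3, 1, 5, so processing vertices in that order labels each vertex after all of its successors.
6: no outgoing edge → L
4: W (go to 6, an L position)
2: W (go to 6, an L position)
7: W (go to 6, an L position)
8: W (go to 6, an L position)
3: W (go to 6, an L position)
1: L (options 3(W), 7(W) are all W)
5: W (go to 1, an L position)
Every move from 1 reaches a W position, so the mover loses.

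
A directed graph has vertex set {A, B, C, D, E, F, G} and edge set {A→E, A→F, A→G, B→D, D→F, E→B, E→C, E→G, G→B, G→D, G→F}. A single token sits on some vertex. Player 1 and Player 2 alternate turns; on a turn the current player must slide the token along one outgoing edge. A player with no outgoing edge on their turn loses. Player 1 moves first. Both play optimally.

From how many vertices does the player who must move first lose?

Use the standard recursion: the mover loses at a terminal position; elsewhere, the mover wins exactly when some move hands the opponent an L position.
Every edge goes from a vertex to one that appears earlier in the order F, C, D, B, G, E, A, so processing vertices in that order labels each vertex after all of its successors.
F: no outgoing edge → L
C: no outgoing edge → L
D: can move to F, which is L ⇒ W
B: the only move is to D(W), a W ⇒ L
G: can move to B, which is L ⇒ W
E: can move to B, which is L ⇒ W
A: can move to F, which is L ⇒ W
The L vertices are B, C, F; that is 3 in all.

3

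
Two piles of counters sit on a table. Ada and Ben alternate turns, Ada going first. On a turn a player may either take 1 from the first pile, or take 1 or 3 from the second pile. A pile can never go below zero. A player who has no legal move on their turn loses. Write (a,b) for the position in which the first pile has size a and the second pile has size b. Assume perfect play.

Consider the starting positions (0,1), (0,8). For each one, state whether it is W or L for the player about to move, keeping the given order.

Classify positions by backward induction: terminal positions (no move available) are L. From any other position, the mover wins iff some move reaches an L.
No move ever increases a pile, so every position that can arise here has a ≤ 0 and b ≤ 8; it is enough to label the cells with 0 ≤ a ≤ 0 and 0 ≤ b ≤ 8.
Every move lowers a or b (never raises either), so fill the grid row by row in increasing a, and left to right within a row: each cell's successors are then already labelled.
      b=0  b=1  b=2  b=3  b=4  b=5  b=6  b=7  b=8
a=0:    L    W    L    W    L    W    L    W    L
Cells with no legal move (terminal, hence L): (0,0).
The remaining L cells, each justified by listing all of its moves:
(0,2): L (sole option (0,1)(W) is W)
(0,4): L (options (0,3)(W), (0,1)(W) are all W)
(0,6): L (options (0,5)(W), (0,3)(W) are all W)
(0,8): L (options (0,7)(W), (0,5)(W) are all W)
Every other cell has at least one move into one of the L cells above, so it is W.
(0,1): the move to (0,0) reaches an L cell, so W
(0,8): one of the L cells justified above, so L

(0,1): W, (0,8): L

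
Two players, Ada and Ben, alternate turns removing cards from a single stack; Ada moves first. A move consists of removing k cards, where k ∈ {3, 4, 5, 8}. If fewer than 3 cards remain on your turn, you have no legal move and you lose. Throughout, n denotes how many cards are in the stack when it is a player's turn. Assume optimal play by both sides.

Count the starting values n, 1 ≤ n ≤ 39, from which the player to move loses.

Use the standard recursion: the mover loses at a terminal position; elsewhere, the mover wins exactly when some move hands the opponent an L position.
n=0: no move → L
n=1: no move → L
n=2: no move → L
n=3: →0(L), so W
n=4: →1(L), so W
n=5: →2(L), so W
n=6: →2(L), so W
n=7: →2(L), so W
n=8: →0(L), so W
n=9: →1(L), so W
n=10: →2(L), so W
n=11: →8(W), 7(W), 6(W), 3(W) — all W, so L
n=12: →9(W), 8(W), 7(W), 4(W) — all W, so L
n=13: →10(W), 9(W), 8(W), 5(W) — all W, so L
n=14: →11(L), so W
n=15: →12(L), so W
n=16: →13(L), so W
n=17: →13(L), so W
n=18: →13(L), so W
n=19: →11(L), so W
n=20: →12(L), so W
n=21: →13(L), so W
n=22: →19(W), 18(W), 17(W), 14(W) — all W, so L
n=23: →20(W), 19(W), 18(W), 15(W) — all W, so L
n=24: →21(W), 20(W), 19(W), 16(W) — all W, so L
n=25: →22(L), so W
n=26: →23(L), so W
n=27: →24(L), so W
n=28: →24(L), so W
n=29: →24(L), so W
n=30: →22(L), so W
n=31: →23(L), so W
n=32: →24(L), so W
n=33: →30(W), 29(W), 28(W), 25(W) — all W, so L
n=34: →31(W), 30(W), 29(W), 26(W) — all W, so L
n=35: →32(W), 31(W), 30(W), 27(W) — all W, so L
n=36: →33(L), so W
n=37: →34(L), so W
n=38: →35(L), so W
n=39: →35(L), so W
L entries with 1 ≤ n ≤ 39 (n=0 is outside the asked range and is not counted): n = 1, 2, 11, 12, 13, 22, 23, 24, 33, 34, 35; that makes 11.

11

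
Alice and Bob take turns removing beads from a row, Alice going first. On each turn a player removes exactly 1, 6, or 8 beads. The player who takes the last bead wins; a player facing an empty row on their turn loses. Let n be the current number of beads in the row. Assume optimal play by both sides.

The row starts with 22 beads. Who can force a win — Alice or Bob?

Alice wins.

Work bottom-up. With no move the player to move loses. Otherwise the position is W if at least one move leads to an L position for the opponent, and L if every move leads to a W.
n=0: no move → L
n=1: can move to 0, which is L ⇒ W
n=2: the only move is to 1(W), a W ⇒ L
n=3: can move to 2, which is L ⇒ W
n=4: the only move is to 3(W), a W ⇒ L
n=5: can move to 4, which is L ⇒ W
n=6: can move to 0, which is L ⇒ W
n=7: moves to 6(W), 1(W); every one is W ⇒ L
n=8: can move to 7, which is L ⇒ W
n=9: moves to 8(W), 3(W), 1(W); every one is W ⇒ L
n=10: can move to 9, which is L ⇒ W
n=11: moves to 10(W), 5(W), 3(W); every one is W ⇒ L
n=12: can move to 11, which is L ⇒ W
n=13: can move to 7, which is L ⇒ W
n=14: moves to 13(W), 8(W), 6(W); every one is W ⇒ L
n=15: can move to 14, which is L ⇒ W
n=16: moves to 15(W), 10(W), 8(W); every one is W ⇒ L
n=17: can move to 16, which is L ⇒ W
n=18: moves to 17(W), 12(W), 10(W); every one is W ⇒ L
n=19: can move to 18, which is L ⇒ W
n=20: can move to 14, which is L ⇒ W
n=21: moves to 20(W), 15(W), 13(W); every one is W ⇒ L
n=22: can move to 21, which is L ⇒ W
The starting position 22 is W: Alice should remove 1, leaving 21, handing over an L position.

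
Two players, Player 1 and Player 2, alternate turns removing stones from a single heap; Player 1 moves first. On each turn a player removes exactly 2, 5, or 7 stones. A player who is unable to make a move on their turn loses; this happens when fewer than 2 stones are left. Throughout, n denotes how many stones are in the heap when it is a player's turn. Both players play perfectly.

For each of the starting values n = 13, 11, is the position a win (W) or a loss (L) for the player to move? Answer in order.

Classify positions by backward induction: terminal positions (no move available) are L. From any other position, the mover wins iff some move reaches an L.
n=0: no move → L
n=1: no move → L
n=2: reaches L-position 0 → W
n=3: reaches L-position 1 → W
n=4: only reaches 2(W), which is W → L
n=5: reaches L-position 0 → W
n=6: reaches L-position 4 → W
n=7: reaches L-position 0 → W
n=8: reaches L-position 1 → W
n=9: reaches L-position 4 → W
n=10: only reaches 8(W), 5(W), 3(W), all W → L
n=11: reaches L-position 4 → W
n=12: reaches L-position 10 → W
n=13: only reaches 11(W), 8(W), 6(W), all W → L

13: L, 11: W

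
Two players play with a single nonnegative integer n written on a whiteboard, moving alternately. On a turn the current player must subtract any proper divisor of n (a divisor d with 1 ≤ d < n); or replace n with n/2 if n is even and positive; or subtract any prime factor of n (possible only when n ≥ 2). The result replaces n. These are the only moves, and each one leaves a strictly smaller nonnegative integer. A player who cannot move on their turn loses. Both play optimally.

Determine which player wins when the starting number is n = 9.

Work bottom-up. With no move the player to move loses. Otherwise the position is W if at least one move leads to an L position for the opponent, and L if every move leads to a W.
n=0: no move → L
n=1: no move → L
n=2: W (go to 0, an L position)
n=3: W (go to 0, an L position)
n=4: L (options 2(W), 3(W) are all W)
n=5: W (go to 0, an L position)
n=6: W (go to 4, an L position)
n=7: W (go to 0, an L position)
n=8: W (go to 4, an L position)
n=9: L (options 6(W), 8(W) are all W)
Every move from 9 reaches a W position, so the mover loses.

The second player wins.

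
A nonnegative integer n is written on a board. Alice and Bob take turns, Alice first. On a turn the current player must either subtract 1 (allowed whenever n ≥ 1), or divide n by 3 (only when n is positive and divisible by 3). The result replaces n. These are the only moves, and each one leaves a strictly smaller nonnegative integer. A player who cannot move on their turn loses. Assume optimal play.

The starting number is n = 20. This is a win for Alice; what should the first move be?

Build the W/L table. Terminal = L. A non-terminal position is W if it has a move to some L; otherwise it is L.
n=0: no move → L
n=1: W (go to 0, an L position)
n=2: L (sole option 1(W) is W)
n=3: W (go to 2, an L position)
n=4: L (sole option 3(W) is W)
n=5: W (go to 4, an L position)
n=6: W (go to 2, an L position)
n=7: L (sole option 6(W) is W)
n=8: W (go to 7, an L position)
n=9: L (options 3(W), 8(W) are all W)
n=10: W (go to 9, an L position)
n=11: L (sole option 10(W) is W)
n=12: W (go to 4, an L position)
n=13: L (sole option 12(W) is W)
n=14: W (go to 13, an L position)
n=15: L (options 5(W), 14(W) are all W)
n=16: W (go to 15, an L position)
n=17: L (sole option 16(W) is W)
n=18: W (go to 17, an L position)
n=19: L (sole option 18(W) is W)
n=20: W (go to 19, an L position)
From 20, the L positions reachable in one move are: 19.

Move to 19.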